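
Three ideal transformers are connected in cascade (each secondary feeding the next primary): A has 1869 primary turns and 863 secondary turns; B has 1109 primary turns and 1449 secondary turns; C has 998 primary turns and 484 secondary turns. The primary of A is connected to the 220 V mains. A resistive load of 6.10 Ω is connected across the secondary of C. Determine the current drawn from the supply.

After A: V = 220.00 × 863/1869 = 101.58 V.
After B: V = 101.58 × 1449/1109 = 132.73 V.
After C: V = 132.73 × 484/998 = 64.369 V.
I_load = 64.369/6.10 = 10.552 A, so P_out = 64.369 × 10.552 = 679.24 W.
All ideal ⇒ P_in = P_out, so I_supply = 679.24/220 = 3.09 A.

I_supply ≈ 3.09 A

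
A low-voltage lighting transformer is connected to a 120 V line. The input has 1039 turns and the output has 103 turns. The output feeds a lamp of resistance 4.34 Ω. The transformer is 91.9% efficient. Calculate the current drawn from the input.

I_in ≈ 0.296 A

V_out = 120 × 103/1039 = 11.896 V.
I_out = V_out/R = 11.896/4.34 = 2.7410 A.
P_out = V_out I_out = 11.896 × 2.7410 = 32.607 W.
P_in = P_out/η = 32.607/0.919 = 35.481 W.
I_in = P_in/V_in = 35.481/120 = 0.296 A.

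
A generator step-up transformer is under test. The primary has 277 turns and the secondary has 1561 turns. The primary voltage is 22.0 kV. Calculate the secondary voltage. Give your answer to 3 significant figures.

V_s ≈ 124000 V

V_s/V_p = N_s/N_p, so V_s = 22000 × 1561/277 = 124000 V.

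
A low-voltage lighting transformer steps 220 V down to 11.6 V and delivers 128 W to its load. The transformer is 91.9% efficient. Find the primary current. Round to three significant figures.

P_in = P_out/η = 128/0.919 = 139.28 W.
I_p = P_in/V_p = 139.28/220 = 0.633 A.

I_p ≈ 0.633 A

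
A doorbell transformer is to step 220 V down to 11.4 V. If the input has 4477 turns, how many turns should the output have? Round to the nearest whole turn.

N_out/N_in = V_out/V_in, so N_out = 4477 × 11.4/220 = 232.0 ≈ 232 turns.

N_out = 232 turns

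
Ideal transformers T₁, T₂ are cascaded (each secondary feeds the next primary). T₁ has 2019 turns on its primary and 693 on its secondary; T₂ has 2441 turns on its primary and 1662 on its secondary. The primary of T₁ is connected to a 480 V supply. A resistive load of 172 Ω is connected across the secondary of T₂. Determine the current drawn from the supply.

Secondary of T₁: V = 480.00 × 693/2019 = 164.75 V.
Secondary of T₂: V = 164.75 × 1662/2441 = 112.18 V.
I_load = 112.18/172 = 0.65219 A, so P_out = 112.18 × 0.65219 = 73.160 W.
All ideal ⇒ P_in = P_out, so I_supply = 73.160/480 = 0.152 A.

I_supply ≈ 0.152 A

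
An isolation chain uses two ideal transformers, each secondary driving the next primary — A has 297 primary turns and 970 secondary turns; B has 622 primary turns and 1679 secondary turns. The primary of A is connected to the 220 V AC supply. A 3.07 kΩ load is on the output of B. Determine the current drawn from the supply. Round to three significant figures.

I_supply ≈ 5.57 A

After A: V = 220.00 × 970/297 = 718.52 V.
After B: V = 718.52 × 1679/622 = 1939.5 V.
I_load = 1939.5/3070 = 0.63177 A, so P_out = 1939.5 × 0.63177 = 1225.3 W.
All ideal ⇒ P_in = P_out, so I_supply = 1225.3/220 = 5.57 A.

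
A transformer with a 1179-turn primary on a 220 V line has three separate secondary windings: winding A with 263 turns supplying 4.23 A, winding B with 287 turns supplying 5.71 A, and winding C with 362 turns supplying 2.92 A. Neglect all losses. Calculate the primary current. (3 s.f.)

V_A = 220 × 263/1179 = 49.075 V; V_B = 220 × 287/1179 = 53.554 V; V_C = 220 × 362/1179 = 67.549 V.
P_out = V_A I_A + V_B I_B + V_C I_C = 49.075×4.23 + 53.554×5.71 + 67.549×2.92 = 207.59 + 305.79 + 197.24 = 710.62 W.
Ideal ⇒ P_in = P_out, so I_p = P_out/V_p = 710.62/220 = 3.23 A.

I_p ≈ 3.23 A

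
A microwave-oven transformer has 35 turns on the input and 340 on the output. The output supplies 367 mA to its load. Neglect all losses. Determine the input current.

For an ideal transformer I_in/I_out = N_out/N_in, so I_in = 0.367 × 340/35 = 3.57 A.

I_in ≈ 3.57 A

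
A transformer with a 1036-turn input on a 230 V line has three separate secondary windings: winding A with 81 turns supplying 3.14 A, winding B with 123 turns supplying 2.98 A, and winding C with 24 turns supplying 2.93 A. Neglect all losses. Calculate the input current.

I_in ≈ 0.667 A

V_A = 230 × 81/1036 = 17.983 V; V_B = 230 × 123/1036 = 27.307 V; V_C = 230 × 24/1036 = 5.3282 V.
P_out = V_A I_A + V_B I_B + V_C I_C = 17.983×3.14 + 27.307×2.98 + 5.3282×2.93 = 56.465 + 81.375 + 15.612 = 153.45 W.
Ideal ⇒ P_in = P_out, so I_in = P_out/V_in = 153.45/230 = 0.667 A.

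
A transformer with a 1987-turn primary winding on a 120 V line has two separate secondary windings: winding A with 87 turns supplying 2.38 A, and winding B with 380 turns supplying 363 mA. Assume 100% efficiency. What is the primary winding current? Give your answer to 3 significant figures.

I_p ≈ 0.174 A

V_A = 120 × 87/1987 = 5.2542 V; V_B = 120 × 380/1987 = 22.949 V.
P_out = V_A I_A + V_B I_B = 5.2542×2.38 + 22.949×0.363 = 12.505 + 8.3305 = 20.835 W.
Ideal ⇒ P_in = P_out, so I_p = P_out/V_p = 20.835/120 = 0.174 A.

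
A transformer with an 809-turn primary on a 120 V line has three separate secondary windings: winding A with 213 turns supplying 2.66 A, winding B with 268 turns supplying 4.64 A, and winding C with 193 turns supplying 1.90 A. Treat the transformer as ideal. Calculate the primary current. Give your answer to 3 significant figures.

I_p ≈ 2.69 A

V_A = 120 × 213/809 = 31.595 V; V_B = 120 × 268/809 = 39.753 V; V_C = 120 × 193/809 = 28.628 V.
P_out = V_A I_A + V_B I_B + V_C I_C = 31.595×2.66 + 39.753×4.64 + 28.628×1.90 = 84.042 + 184.45 + 54.393 = 322.89 W.
Ideal ⇒ P_in = P_out, so I_p = P_out/V_p = 322.89/120 = 2.69 A.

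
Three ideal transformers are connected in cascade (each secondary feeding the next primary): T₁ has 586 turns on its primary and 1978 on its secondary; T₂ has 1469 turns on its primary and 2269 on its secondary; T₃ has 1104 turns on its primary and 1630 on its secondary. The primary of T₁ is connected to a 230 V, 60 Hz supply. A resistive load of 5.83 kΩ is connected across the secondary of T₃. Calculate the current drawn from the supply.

After T₁: V = 230.00 × 1978/586 = 776.35 V.
After T₂: V = 776.35 × 2269/1469 = 1199.1 V.
After T₃: V = 1199.1 × 1630/1104 = 1770.5 V.
I_load = 1770.5/5830 = 0.30368 A, so P_out = 1770.5 × 0.30368 = 537.66 W.
All ideal ⇒ P_in = P_out, so I_supply = 537.66/230 = 2.34 A.

I_supply ≈ 2.34 A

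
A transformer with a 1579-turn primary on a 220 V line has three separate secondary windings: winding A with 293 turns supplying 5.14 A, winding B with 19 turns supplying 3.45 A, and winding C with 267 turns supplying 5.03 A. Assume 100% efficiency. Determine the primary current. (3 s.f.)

I_p ≈ 1.85 A

V_A = 220 × 293/1579 = 40.823 V; V_B = 220 × 19/1579 = 2.6472 V; V_C = 220 × 267/1579 = 37.201 V.
P_out = V_A I_A + V_B I_B + V_C I_C = 40.823×5.14 + 2.6472×3.45 + 37.201×5.03 = 209.83 + 9.1330 + 187.12 = 406.08 W.
Ideal ⇒ P_in = P_out, so I_p = P_out/V_p = 406.08/220 = 1.85 A.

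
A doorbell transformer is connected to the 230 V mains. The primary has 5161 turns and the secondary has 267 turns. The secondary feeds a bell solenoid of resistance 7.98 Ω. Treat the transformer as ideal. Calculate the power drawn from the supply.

P ≈ 17.7 W

V_s = V_p × N_s/N_p = 230 × 267/5161 = 11.899 V.
I_s = V_s/R = 11.899/7.98 = 1.4911 A.
I_p = I_s × N_s/N_p = 1.4911 × 267/5161 = 0.077140 A.
P = V_p I_p = 230 × 0.077140 = 17.7 W.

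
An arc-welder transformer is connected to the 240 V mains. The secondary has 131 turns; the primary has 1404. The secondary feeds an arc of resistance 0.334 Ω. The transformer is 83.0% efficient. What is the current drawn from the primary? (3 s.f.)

V_s = 240 × 131/1404 = 22.393 V.
I_s = V_s/R = 22.393/0.334 = 67.045 A.
P_out = V_s I_s = 22.393 × 67.045 = 1501.4 W.
P_in = P_out/η = 1501.4/0.830 = 1808.9 W.
I_p = P_in/V_p = 1808.9/240 = 7.54 A.

I_p ≈ 7.54 A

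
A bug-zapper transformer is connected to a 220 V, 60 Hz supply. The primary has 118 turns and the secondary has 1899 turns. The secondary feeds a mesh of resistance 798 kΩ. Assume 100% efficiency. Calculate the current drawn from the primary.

I_p ≈ 0.0714 A

V_s = V_p × N_s/N_p = 220 × 1899/118 = 3540.5 V.
I_s = V_s/R = 3540.5/798000 = 0.0044367 A.
For an ideal transformer I_p N_p = I_s N_s, so I_p = 0.0044367 × 1899/118 = 0.0714 A.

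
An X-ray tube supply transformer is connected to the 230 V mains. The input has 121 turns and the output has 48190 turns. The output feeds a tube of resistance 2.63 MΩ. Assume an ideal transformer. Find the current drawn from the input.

V_out = V_in × N_out/N_in = 230 × 48190/121 = 91601 V.
I_out = V_out/R = 91601/(2.63×10^6) = 0.034829 A.
For an ideal transformer I_in N_in = I_out N_out, so I_in = 0.034829 × 48190/121 = 13.9 A.

I_in ≈ 13.9 A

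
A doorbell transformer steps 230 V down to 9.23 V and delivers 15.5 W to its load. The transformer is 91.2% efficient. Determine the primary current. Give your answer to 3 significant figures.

P_in = P_out/η = 15.5/0.912 = 16.996 W.
I_p = P_in/V_p = 16.996/230 = 0.0739 A.

I_p ≈ 0.0739 A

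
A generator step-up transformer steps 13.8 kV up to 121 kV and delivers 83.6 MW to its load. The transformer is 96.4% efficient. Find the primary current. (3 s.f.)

I_p ≈ 6280 A

P_in = P_out/η = 8.36×10^7/0.964 = 8.6722×10^7 W.
I_p = P_in/V_p = 8.6722×10^7/13800 = 6280 A.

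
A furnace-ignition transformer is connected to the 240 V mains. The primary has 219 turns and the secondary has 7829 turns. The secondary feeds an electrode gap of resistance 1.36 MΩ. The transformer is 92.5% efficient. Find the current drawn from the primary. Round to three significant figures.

V_s = 240 × 7829/219 = 8579.7 V.
I_s = V_s/R = 8579.7/(1.36×10^6) = 0.0063086 A.
P_out = V_s I_s = 8579.7 × 0.0063086 = 54.126 W.
P_in = P_out/η = 54.126/0.925 = 58.515 W.
I_p = P_in/V_p = 58.515/240 = 0.244 A.

I_p ≈ 0.244 A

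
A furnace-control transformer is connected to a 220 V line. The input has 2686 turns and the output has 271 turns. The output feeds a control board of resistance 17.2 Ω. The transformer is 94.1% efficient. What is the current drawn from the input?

I_in ≈ 0.138 A

V_out = 220 × 271/2686 = 22.197 V.
I_out = V_out/R = 22.197/17.2 = 1.2905 A.
P_out = V_out I_out = 22.197 × 1.2905 = 28.645 W.
P_in = P_out/η = 28.645/0.941 = 30.441 W.
I_in = P_in/V_in = 30.441/220 = 0.138 A.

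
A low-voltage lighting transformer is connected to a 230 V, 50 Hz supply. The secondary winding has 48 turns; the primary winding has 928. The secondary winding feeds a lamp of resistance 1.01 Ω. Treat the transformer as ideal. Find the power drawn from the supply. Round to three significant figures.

P ≈ 140 W

V_s = V_p × N_s/N_p = 230 × 48/928 = 11.897 V.
I_s = V_s/R = 11.897/1.01 = 11.779 A.
I_p = I_s × N_s/N_p = 11.779 × 48/928 = 0.60925 A.
P = V_p I_p = 230 × 0.60925 = 140 W.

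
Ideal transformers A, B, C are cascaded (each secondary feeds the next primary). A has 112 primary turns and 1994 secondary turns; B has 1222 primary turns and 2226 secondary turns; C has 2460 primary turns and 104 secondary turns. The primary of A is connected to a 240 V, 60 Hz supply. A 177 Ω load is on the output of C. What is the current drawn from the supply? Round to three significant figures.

I_supply ≈ 2.55 A

Secondary of A: V = 240.00 × 1994/112 = 4272.9 V.
Secondary of B: V = 4272.9 × 2226/1222 = 7783.5 V.
Secondary of C: V = 7783.5 × 104/2460 = 329.06 V.
I_load = 329.06/177 = 1.8591 A, so P_out = 329.06 × 1.8591 = 611.74 W.
All ideal ⇒ P_in = P_out, so I_supply = 611.74/240 = 2.55 A.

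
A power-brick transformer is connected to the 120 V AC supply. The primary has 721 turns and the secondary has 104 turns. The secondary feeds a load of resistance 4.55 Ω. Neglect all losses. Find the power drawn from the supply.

P ≈ 65.8 W

V_s = V_p × N_s/N_p = 120 × 104/721 = 17.309 V.
I_s = V_s/R = 17.309/4.55 = 3.8042 A.
I_p = I_s × N_s/N_p = 3.8042 × 104/721 = 0.54874 A.
P = V_p I_p = 120 × 0.54874 = 65.8 W.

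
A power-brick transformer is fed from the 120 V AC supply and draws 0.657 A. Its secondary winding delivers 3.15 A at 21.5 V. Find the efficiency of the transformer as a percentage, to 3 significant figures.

η ≈ 85.9%

P_in = 120 × 0.657 = 78.8400 W.
P_out = 21.5 × 3.15 = 67.7250 W.
η = P_out/P_in = 67.7250/78.8400 = 0.859.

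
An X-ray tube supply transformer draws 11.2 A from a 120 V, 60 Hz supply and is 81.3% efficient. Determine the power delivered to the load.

P_in = V_p I_p = 120 × 11.2 = 1344.0 W.
P_out = η P_in = 0.813 × 1344.0 = 1090 W.

P_out ≈ 1090 W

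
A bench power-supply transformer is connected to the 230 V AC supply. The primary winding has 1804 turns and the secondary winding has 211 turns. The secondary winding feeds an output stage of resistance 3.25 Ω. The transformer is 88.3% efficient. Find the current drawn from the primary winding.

V_s = 230 × 211/1804 = 26.901 V.
I_s = V_s/R = 26.901/3.25 = 8.2773 A.
P_out = V_s I_s = 26.901 × 8.2773 = 222.67 W.
P_in = P_out/η = 222.67/0.883 = 252.18 W.
I_p = P_in/V_p = 252.18/230 = 1.10 A.

I_p ≈ 1.10 A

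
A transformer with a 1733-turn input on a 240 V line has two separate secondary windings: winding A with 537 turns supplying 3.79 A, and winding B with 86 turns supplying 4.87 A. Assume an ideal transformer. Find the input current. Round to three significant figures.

I_in ≈ 1.42 A

V_A = 240 × 537/1733 = 74.368 V; V_B = 240 × 86/1733 = 11.910 V.
P_out = V_A I_A + V_B I_B = 74.368×3.79 + 11.910×4.87 = 281.86 + 58.002 = 339.86 W.
Ideal ⇒ P_in = P_out, so I_in = P_out/V_in = 339.86/240 = 1.42 A.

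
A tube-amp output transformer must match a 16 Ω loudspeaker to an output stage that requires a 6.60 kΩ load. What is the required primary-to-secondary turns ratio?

Z_p/Z_s = (N_p/N_s)², so N_p/N_s = √(6600/16) = √412 = 20.3.

N_p/N_s ≈ 20.3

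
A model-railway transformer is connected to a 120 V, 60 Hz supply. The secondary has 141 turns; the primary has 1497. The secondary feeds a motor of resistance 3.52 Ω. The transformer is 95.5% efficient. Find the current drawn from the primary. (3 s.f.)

I_p ≈ 0.317 A

V_s = 120 × 141/1497 = 11.303 V.
I_s = V_s/R = 11.303/3.52 = 3.2110 A.
P_out = V_s I_s = 11.303 × 3.2110 = 36.292 W.
P_in = P_out/η = 36.292/0.955 = 38.002 W.
I_p = P_in/V_p = 38.002/120 = 0.317 A.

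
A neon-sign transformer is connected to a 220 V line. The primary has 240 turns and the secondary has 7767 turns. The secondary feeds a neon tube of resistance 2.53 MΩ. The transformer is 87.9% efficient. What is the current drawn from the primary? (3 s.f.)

I_p ≈ 0.104 A

V_s = 220 × 7767/240 = 7119.8 V.
I_s = V_s/R = 7119.8/(2.53×10^6) = 0.0028141 A.
P_out = V_s I_s = 7119.8 × 0.0028141 = 20.036 W.
P_in = P_out/η = 20.036/0.879 = 22.794 W.
I_p = P_in/V_p = 22.794/220 = 0.104 A.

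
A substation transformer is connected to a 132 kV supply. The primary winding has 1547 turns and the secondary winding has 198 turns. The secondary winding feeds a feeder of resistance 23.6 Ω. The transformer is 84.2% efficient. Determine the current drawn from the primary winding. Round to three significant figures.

V_s = 132000 × 198/1547 = 16895 V.
I_s = V_s/R = 16895/23.6 = 715.87 A.
P_out = V_s I_s = 16895 × 715.87 = 1.2094×10^7 W.
P_in = P_out/η = 1.2094×10^7/0.842 = 1.4364×10^7 W.
I_p = P_in/V_p = 1.4364×10^7/132000 = 109 A.

I_p ≈ 109 A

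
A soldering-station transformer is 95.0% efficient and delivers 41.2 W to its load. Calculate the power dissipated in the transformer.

P_loss ≈ 2.17 W

P_in = P_out/η = 41.2/0.950 = 43.3684 W.
P_loss = P_in − P_out = 43.3684 − 41.2 = 2.17 W.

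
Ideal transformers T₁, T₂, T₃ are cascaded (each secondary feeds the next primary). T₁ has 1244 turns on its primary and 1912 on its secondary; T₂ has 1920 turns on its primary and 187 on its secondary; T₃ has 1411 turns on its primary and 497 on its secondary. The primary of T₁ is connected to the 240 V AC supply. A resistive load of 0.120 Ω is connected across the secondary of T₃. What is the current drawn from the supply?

Secondary of T₁: V = 240.00 × 1912/1244 = 368.87 V.
Secondary of T₂: V = 368.87 × 187/1920 = 35.927 V.
Secondary of T₃: V = 35.927 × 497/1411 = 12.655 V.
I_load = 12.655/0.120 = 105.46 A, so P_out = 12.655 × 105.46 = 1334.5 W.
All ideal ⇒ P_in = P_out, so I_supply = 1334.5/240 = 5.56 A.

I_supply ≈ 5.56 A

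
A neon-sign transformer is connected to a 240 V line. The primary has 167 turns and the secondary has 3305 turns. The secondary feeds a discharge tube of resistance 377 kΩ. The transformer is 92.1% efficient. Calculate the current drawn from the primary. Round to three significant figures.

V_s = 240 × 3305/167 = 4749.7 V.
I_s = V_s/R = 4749.7/377000 = 0.012599 A.
P_out = V_s I_s = 4749.7 × 0.012599 = 59.840 W.
P_in = P_out/η = 59.840/0.921 = 64.973 W.
I_p = P_in/V_p = 64.973/240 = 0.271 A.

I_p ≈ 0.271 A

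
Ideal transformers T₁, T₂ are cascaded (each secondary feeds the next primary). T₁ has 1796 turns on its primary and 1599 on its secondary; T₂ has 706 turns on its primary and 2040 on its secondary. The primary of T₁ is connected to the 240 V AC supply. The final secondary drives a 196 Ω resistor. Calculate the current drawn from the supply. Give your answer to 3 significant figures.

I_supply ≈ 8.10 A

Secondary of T₁: V = 240.00 × 1599/1796 = 213.67 V.
Secondary of T₂: V = 213.67 × 2040/706 = 617.42 V.
I_load = 617.42/196 = 3.1501 A, so P_out = 617.42 × 3.1501 = 1944.9 W.
All ideal ⇒ P_in = P_out, so I_supply = 1944.9/240 = 8.10 A.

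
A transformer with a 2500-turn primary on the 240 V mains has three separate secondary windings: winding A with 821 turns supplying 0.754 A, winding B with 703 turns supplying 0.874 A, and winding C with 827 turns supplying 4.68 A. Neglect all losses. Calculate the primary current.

I_p ≈ 2.04 A

V_A = 240 × 821/2500 = 78.816 V; V_B = 240 × 703/2500 = 67.488 V; V_C = 240 × 827/2500 = 79.392 V.
P_out = V_A I_A + V_B I_B + V_C I_C = 78.816×0.754 + 67.488×0.874 + 79.392×4.68 = 59.427 + 58.985 + 371.55 = 489.97 W.
Ideal ⇒ P_in = P_out, so I_p = P_out/V_p = 489.97/240 = 2.04 A.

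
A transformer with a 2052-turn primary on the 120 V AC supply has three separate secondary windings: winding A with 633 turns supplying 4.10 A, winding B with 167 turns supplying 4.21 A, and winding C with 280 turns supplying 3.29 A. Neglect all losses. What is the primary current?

I_p ≈ 2.06 A

V_A = 120 × 633/2052 = 37.018 V; V_B = 120 × 167/2052 = 9.7661 V; V_C = 120 × 280/2052 = 16.374 V.
P_out = V_A I_A + V_B I_B + V_C I_C = 37.018×4.10 + 9.7661×4.21 + 16.374×3.29 = 151.77 + 41.115 + 53.871 = 246.76 W.
Ideal ⇒ P_in = P_out, so I_p = P_out/V_p = 246.76/120 = 2.06 A.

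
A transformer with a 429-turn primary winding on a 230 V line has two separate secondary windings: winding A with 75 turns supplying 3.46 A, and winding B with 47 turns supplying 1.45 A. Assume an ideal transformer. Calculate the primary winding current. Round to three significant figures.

I_p ≈ 0.764 A

V_A = 230 × 75/429 = 40.210 V; V_B = 230 × 47/429 = 25.198 V.
P_out = V_A I_A + V_B I_B = 40.210×3.46 + 25.198×1.45 = 139.13 + 36.537 = 175.66 W.
Ideal ⇒ P_in = P_out, so I_p = P_out/V_p = 175.66/230 = 0.764 A.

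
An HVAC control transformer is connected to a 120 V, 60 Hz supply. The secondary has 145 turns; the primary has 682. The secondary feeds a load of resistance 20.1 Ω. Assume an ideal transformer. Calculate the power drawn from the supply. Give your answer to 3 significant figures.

P ≈ 32.4 W

V_s = V_p × N_s/N_p = 120 × 145/682 = 25.513 V.
I_s = V_s/R = 25.513/20.1 = 1.2693 A.
I_p = I_s × N_s/N_p = 1.2693 × 145/682 = 0.26987 A.
P = V_p I_p = 120 × 0.26987 = 32.4 W.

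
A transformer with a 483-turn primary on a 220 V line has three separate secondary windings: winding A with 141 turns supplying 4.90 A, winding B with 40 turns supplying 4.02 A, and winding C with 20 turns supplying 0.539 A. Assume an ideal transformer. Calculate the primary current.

I_p ≈ 1.79 A

V_A = 220 × 141/483 = 64.224 V; V_B = 220 × 40/483 = 18.219 V; V_C = 220 × 20/483 = 9.1097 V.
P_out = V_A I_A + V_B I_B + V_C I_C = 64.224×4.90 + 18.219×4.02 + 9.1097×0.539 = 314.70 + 73.242 + 4.9101 = 392.85 W.
Ideal ⇒ P_in = P_out, so I_p = P_out/V_p = 392.85/220 = 1.79 A.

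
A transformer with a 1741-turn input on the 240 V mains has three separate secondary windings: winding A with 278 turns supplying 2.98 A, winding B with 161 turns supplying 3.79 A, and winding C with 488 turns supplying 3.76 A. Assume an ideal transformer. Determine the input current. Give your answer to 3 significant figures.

V_A = 240 × 278/1741 = 38.323 V; V_B = 240 × 161/1741 = 22.194 V; V_C = 240 × 488/1741 = 67.272 V.
P_out = V_A I_A + V_B I_B + V_C I_C = 38.323×2.98 + 22.194×3.79 + 67.272×3.76 = 114.20 + 84.116 + 252.94 = 451.26 W.
Ideal ⇒ P_in = P_out, so I_in = P_out/V_in = 451.26/240 = 1.88 A.

I_in ≈ 1.88 A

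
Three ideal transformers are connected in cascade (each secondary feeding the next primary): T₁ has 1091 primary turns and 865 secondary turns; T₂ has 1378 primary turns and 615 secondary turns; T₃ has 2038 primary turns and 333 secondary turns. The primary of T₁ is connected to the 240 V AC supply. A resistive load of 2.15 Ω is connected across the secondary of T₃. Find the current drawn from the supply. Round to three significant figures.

Secondary of T₁: V = 240.00 × 865/1091 = 190.28 V.
Secondary of T₂: V = 190.28 × 615/1378 = 84.924 V.
Secondary of T₃: V = 84.924 × 333/2038 = 13.876 V.
I_load = 13.876/2.15 = 6.4540 A, so P_out = 13.876 × 6.4540 = 89.557 W.
All ideal ⇒ P_in = P_out, so I_supply = 89.557/240 = 0.373 A.

I_supply ≈ 0.373 A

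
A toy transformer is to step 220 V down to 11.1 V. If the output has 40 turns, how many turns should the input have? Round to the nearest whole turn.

N_in = 793 turns

N_in/N_out = V_in/V_out, so N_in = 40 × 220/11.1 = 792.8 ≈ 793 turns.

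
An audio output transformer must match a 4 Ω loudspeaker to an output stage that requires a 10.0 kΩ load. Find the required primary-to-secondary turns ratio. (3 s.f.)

N_p/N_s ≈ 50.0

Z_p/Z_s = (N_p/N_s)², so N_p/N_s = √(10000/4) = √2500 = 50.0.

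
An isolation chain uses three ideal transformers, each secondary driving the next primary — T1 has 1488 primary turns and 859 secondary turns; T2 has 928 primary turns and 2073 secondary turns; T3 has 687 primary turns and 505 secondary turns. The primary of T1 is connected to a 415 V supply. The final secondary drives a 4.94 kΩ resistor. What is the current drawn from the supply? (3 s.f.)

I_supply ≈ 0.0755 A

Secondary of T1: V = 415.00 × 859/1488 = 239.57 V.
Secondary of T2: V = 239.57 × 2073/928 = 535.17 V.
Secondary of T3: V = 535.17 × 505/687 = 393.39 V.
I_load = 393.39/4940 = 0.079634 A, so P_out = 393.39 × 0.079634 = 31.327 W.
All ideal ⇒ P_in = P_out, so I_supply = 31.327/415 = 0.0755 A.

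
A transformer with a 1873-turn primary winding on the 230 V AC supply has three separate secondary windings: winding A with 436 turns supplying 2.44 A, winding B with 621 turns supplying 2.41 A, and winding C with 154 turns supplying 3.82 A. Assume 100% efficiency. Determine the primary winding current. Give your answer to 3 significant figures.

I_p ≈ 1.68 A

V_A = 230 × 436/1873 = 53.540 V; V_B = 230 × 621/1873 = 76.257 V; V_C = 230 × 154/1873 = 18.911 V.
P_out = V_A I_A + V_B I_B + V_C I_C = 53.540×2.44 + 76.257×2.41 + 18.911×3.82 = 130.64 + 183.78 + 72.239 = 386.66 W.
Ideal ⇒ P_in = P_out, so I_p = P_out/V_p = 386.66/230 = 1.68 A.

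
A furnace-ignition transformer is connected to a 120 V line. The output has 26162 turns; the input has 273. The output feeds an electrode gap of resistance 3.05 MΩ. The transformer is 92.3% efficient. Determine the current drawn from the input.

I_in ≈ 0.391 A

V_out = 120 × 26162/273 = 11500 V.
I_out = V_out/R = 11500/(3.05×10^6) = 0.0037704 A.
P_out = V_out I_out = 11500 × 0.0037704 = 43.359 W.
P_in = P_out/η = 43.359/0.923 = 46.976 W.
I_in = P_in/V_in = 46.976/120 = 0.391 A.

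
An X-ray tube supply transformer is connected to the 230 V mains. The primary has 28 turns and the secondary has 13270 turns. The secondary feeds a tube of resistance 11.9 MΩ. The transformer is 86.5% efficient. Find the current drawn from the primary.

V_s = 230 × 13270/28 = 109000 V.
I_s = V_s/R = 109000/(1.19×10^7) = 0.0091600 A.
P_out = V_s I_s = 109000 × 0.0091600 = 998.47 W.
P_in = P_out/η = 998.47/0.865 = 1154.3 W.
I_p = P_in/V_p = 1154.3/230 = 5.02 A.

I_p ≈ 5.02 A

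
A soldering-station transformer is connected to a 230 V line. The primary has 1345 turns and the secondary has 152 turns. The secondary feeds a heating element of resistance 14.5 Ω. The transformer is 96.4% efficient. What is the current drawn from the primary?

V_s = 230 × 152/1345 = 25.993 V.
I_s = V_s/R = 25.993/14.5 = 1.7926 A.
P_out = V_s I_s = 25.993 × 1.7926 = 46.594 W.
P_in = P_out/η = 46.594/0.964 = 48.334 W.
I_p = P_in/V_p = 48.334/230 = 0.210 A.

I_p ≈ 0.210 A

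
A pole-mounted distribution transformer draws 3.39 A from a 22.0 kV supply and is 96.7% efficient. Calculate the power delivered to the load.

P_in = V_p I_p = 22000 × 3.39 = 74580 W.
P_out = η P_in = 0.967 × 74580 = 72100 W.

P_out ≈ 72100 W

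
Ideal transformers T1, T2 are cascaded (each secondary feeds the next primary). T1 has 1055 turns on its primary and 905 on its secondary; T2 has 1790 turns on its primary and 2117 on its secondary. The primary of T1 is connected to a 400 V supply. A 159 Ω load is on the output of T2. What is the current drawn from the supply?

I_supply ≈ 2.59 A

Secondary of T1: V = 400.00 × 905/1055 = 343.13 V.
Secondary of T2: V = 343.13 × 2117/1790 = 405.81 V.
I_load = 405.81/159 = 2.5523 A, so P_out = 405.81 × 2.5523 = 1035.7 W.
All ideal ⇒ P_in = P_out, so I_supply = 1035.7/400 = 2.59 A.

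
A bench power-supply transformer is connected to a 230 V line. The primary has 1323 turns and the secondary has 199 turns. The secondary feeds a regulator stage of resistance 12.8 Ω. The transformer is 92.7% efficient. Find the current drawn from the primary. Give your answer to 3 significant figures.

I_p ≈ 0.439 A

V_s = 230 × 199/1323 = 34.596 V.
I_s = V_s/R = 34.596/12.8 = 2.7028 A.
P_out = V_s I_s = 34.596 × 2.7028 = 93.504 W.
P_in = P_out/η = 93.504/0.927 = 100.87 W.
I_p = P_in/V_p = 100.87/230 = 0.439 A.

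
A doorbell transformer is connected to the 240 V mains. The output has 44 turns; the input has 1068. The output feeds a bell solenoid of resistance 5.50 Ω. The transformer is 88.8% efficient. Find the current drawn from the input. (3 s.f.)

V_out = 240 × 44/1068 = 9.8876 V.
I_out = V_out/R = 9.8876/5.50 = 1.7978 A.
P_out = V_out I_out = 9.8876 × 1.7978 = 17.776 W.
P_in = P_out/η = 17.776/0.888 = 20.017 W.
I_in = P_in/V_in = 20.017/240 = 0.0834 A.

I_in ≈ 0.0834 A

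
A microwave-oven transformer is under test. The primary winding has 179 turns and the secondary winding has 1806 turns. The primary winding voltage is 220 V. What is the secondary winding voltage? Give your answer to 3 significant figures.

V_s ≈ 2220 V

V_s/V_p = N_s/N_p, so V_s = 220 × 1806/179 = 2220 V.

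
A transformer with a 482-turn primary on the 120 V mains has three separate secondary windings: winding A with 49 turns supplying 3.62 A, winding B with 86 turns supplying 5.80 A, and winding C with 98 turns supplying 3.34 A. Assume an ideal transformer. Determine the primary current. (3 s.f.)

V_A = 120 × 49/482 = 12.199 V; V_B = 120 × 86/482 = 21.411 V; V_C = 120 × 98/482 = 24.398 V.
P_out = V_A I_A + V_B I_B + V_C I_C = 12.199×3.62 + 21.411×5.80 + 24.398×3.34 = 44.161 + 124.18 + 81.490 = 249.83 W.
Ideal ⇒ P_in = P_out, so I_p = P_out/V_p = 249.83/120 = 2.08 A.

I_p ≈ 2.08 A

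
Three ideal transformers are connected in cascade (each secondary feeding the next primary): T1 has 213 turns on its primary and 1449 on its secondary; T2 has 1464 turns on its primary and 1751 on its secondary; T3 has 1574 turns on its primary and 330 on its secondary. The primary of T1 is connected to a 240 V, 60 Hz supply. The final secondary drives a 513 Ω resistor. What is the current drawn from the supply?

Secondary of T1: V = 240.00 × 1449/213 = 1632.7 V.
Secondary of T2: V = 1632.7 × 1751/1464 = 1952.7 V.
Secondary of T3: V = 1952.7 × 330/1574 = 409.41 V.
I_load = 409.41/513 = 0.79806 A, so P_out = 409.41 × 0.79806 = 326.73 W.
All ideal ⇒ P_in = P_out, so I_supply = 326.73/240 = 1.36 A.

I_supply ≈ 1.36 A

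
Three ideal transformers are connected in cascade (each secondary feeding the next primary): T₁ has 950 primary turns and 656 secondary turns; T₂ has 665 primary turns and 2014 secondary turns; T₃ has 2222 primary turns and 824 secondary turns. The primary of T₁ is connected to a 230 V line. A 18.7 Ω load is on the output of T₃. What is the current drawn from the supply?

I_supply ≈ 7.40 A

After T₁: V = 230.00 × 656/950 = 158.82 V.
After T₂: V = 158.82 × 2014/665 = 481.00 V.
After T₃: V = 481.00 × 824/2222 = 178.37 V.
I_load = 178.37/18.7 = 9.5387 A, so P_out = 178.37 × 9.5387 = 1701.4 W.
All ideal ⇒ P_in = P_out, so I_supply = 1701.4/230 = 7.40 A.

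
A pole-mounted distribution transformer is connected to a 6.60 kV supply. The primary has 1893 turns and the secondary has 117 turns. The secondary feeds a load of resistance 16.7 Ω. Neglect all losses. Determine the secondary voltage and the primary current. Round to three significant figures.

V_s = V_p × N_s/N_p = 6600 × 117/1893 = 407.92 V.
I_s = V_s/R = 407.92/16.7 = 24.427 A.
I_p = I_s × N_s/N_p = 24.427 × 117/1893 = 1.51 A.

V_s ≈ 408 V, I_p ≈ 1.51 A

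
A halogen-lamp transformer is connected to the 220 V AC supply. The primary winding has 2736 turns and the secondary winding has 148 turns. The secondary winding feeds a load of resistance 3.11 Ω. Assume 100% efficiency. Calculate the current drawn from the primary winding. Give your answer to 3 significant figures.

I_p ≈ 0.207 A

V_s = V_p × N_s/N_p = 220 × 148/2736 = 11.901 V.
I_s = V_s/R = 11.901/3.11 = 3.8266 A.
For an ideal transformer I_p N_p = I_s N_s, so I_p = 3.8266 × 148/2736 = 0.207 A.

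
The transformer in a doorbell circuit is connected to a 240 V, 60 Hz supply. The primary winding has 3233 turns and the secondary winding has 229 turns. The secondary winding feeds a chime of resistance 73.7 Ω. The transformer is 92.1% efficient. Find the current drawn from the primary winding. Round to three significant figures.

I_p ≈ 0.0177 A

V_s = 240 × 229/3233 = 17.000 V.
I_s = V_s/R = 17.000/73.7 = 0.23066 A.
P_out = V_s I_s = 17.000 × 0.23066 = 3.9212 W.
P_in = P_out/η = 3.9212/0.921 = 4.2575 W.
I_p = P_in/V_p = 4.2575/240 = 0.0177 A.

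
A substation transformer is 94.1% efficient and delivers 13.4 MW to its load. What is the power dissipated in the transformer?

P_in = P_out/η = 1.34×10^7/0.941 = 1.42402×10^7 W.
P_loss = P_in − P_out = 1.42402×10^7 − 1.34×10^7 = 840000 W.

P_loss ≈ 840000 W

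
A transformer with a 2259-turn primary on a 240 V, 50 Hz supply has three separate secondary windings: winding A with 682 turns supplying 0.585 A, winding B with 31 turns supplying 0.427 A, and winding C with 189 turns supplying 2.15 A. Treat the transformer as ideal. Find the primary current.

V_A = 240 × 682/2259 = 72.457 V; V_B = 240 × 31/2259 = 3.2935 V; V_C = 240 × 189/2259 = 20.080 V.
P_out = V_A I_A + V_B I_B + V_C I_C = 72.457×0.585 + 3.2935×0.427 + 20.080×2.15 = 42.387 + 1.4063 + 43.171 = 86.965 W.
Ideal ⇒ P_in = P_out, so I_p = P_out/V_p = 86.965/240 = 0.362 A.

I_p ≈ 0.362 A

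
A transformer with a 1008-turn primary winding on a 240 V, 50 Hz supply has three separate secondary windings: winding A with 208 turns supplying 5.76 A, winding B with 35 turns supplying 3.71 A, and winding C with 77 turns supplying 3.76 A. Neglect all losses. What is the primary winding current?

V_A = 240 × 208/1008 = 49.524 V; V_B = 240 × 35/1008 = 8.3333 V; V_C = 240 × 77/1008 = 18.333 V.
P_out = V_A I_A + V_B I_B + V_C I_C = 49.524×5.76 + 8.3333×3.71 + 18.333×3.76 = 285.26 + 30.917 + 68.933 = 385.11 W.
Ideal ⇒ P_in = P_out, so I_p = P_out/V_p = 385.11/240 = 1.60 A.

I_p ≈ 1.60 A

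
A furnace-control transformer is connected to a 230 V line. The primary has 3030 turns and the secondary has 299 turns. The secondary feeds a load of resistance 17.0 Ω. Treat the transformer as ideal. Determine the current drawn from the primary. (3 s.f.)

V_s = V_p × N_s/N_p = 230 × 299/3030 = 22.696 V.
I_s = V_s/R = 22.696/17.0 = 1.3351 A.
For an ideal transformer I_p N_p = I_s N_s, so I_p = 1.3351 × 299/3030 = 0.132 A.

I_p ≈ 0.132 A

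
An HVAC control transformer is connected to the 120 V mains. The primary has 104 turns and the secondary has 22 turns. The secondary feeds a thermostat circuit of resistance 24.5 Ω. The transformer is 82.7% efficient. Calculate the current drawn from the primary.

V_s = 120 × 22/104 = 25.385 V.
I_s = V_s/R = 25.385/24.5 = 1.0361 A.
P_out = V_s I_s = 25.385 × 1.0361 = 26.301 W.
P_in = P_out/η = 26.301/0.827 = 31.803 W.
I_p = P_in/V_p = 31.803/120 = 0.265 A.

I_p ≈ 0.265 A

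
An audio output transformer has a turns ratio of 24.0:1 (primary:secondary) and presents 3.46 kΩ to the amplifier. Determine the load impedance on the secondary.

Z_s ≈ 6.01 Ω

Z_s = Z_p/(N_p/N_s)² = 3460/24.0² = 6.01 Ω.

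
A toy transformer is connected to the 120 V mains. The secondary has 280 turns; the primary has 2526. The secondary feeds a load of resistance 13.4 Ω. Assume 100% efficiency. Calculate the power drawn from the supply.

V_s = V_p × N_s/N_p = 120 × 280/2526 = 13.302 V.
I_s = V_s/R = 13.302/13.4 = 0.99266 A.
I_p = I_s × N_s/N_p = 0.99266 × 280/2526 = 0.11003 A.
P = V_p I_p = 120 × 0.11003 = 13.2 W.

P ≈ 13.2 W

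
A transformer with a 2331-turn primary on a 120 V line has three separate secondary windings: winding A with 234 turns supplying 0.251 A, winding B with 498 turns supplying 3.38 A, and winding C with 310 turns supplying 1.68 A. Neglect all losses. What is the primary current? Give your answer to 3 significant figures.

V_A = 120 × 234/2331 = 12.046 V; V_B = 120 × 498/2331 = 25.637 V; V_C = 120 × 310/2331 = 15.959 V.
P_out = V_A I_A + V_B I_B + V_C I_C = 12.046×0.251 + 25.637×3.38 + 15.959×1.68 = 3.0236 + 86.653 + 26.811 = 116.49 W.
Ideal ⇒ P_in = P_out, so I_p = P_out/V_p = 116.49/120 = 0.971 A.

I_p ≈ 0.971 A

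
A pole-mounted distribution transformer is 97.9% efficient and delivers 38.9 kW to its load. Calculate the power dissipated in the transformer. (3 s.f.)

P_in = P_out/η = 38900/0.979 = 39734.4 W.
P_loss = P_in − P_out = 39734.4 − 38900 = 834 W.

P_loss ≈ 834 W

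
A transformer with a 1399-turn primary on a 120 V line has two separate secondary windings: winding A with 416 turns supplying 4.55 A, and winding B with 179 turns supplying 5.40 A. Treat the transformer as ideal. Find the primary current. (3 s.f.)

I_p ≈ 2.04 A

V_A = 120 × 416/1399 = 35.683 V; V_B = 120 × 179/1399 = 15.354 V.
P_out = V_A I_A + V_B I_B = 35.683×4.55 + 15.354×5.40 = 162.36 + 82.911 = 245.27 W.
Ideal ⇒ P_in = P_out, so I_p = P_out/V_p = 245.27/120 = 2.04 A.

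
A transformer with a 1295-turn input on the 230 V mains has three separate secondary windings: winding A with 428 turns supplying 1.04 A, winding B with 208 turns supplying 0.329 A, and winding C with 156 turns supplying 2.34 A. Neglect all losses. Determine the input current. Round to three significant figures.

I_in ≈ 0.678 A

V_A = 230 × 428/1295 = 76.015 V; V_B = 230 × 208/1295 = 36.942 V; V_C = 230 × 156/1295 = 27.707 V.
P_out = V_A I_A + V_B I_B + V_C I_C = 76.015×1.04 + 36.942×0.329 + 27.707×2.34 = 79.056 + 12.154 + 64.833 = 156.04 W.
Ideal ⇒ P_in = P_out, so I_in = P_out/V_in = 156.04/230 = 0.678 A.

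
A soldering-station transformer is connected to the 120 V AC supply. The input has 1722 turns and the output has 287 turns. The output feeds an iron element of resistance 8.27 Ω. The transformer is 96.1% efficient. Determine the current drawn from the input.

V_out = 120 × 287/1722 = 20.000 V.
I_out = V_out/R = 20.000/8.27 = 2.4184 A.
P_out = V_out I_out = 20.000 × 2.4184 = 48.368 W.
P_in = P_out/η = 48.368/0.961 = 50.330 W.
I_in = P_in/V_in = 50.330/120 = 0.419 A.

I_in ≈ 0.419 A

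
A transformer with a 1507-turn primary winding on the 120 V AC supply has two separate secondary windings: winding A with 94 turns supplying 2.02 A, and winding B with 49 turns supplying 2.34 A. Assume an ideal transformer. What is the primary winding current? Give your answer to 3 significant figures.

I_p ≈ 0.202 A

V_A = 120 × 94/1507 = 7.4851 V; V_B = 120 × 49/1507 = 3.9018 V.
P_out = V_A I_A + V_B I_B = 7.4851×2.02 + 3.9018×2.34 = 15.120 + 9.1302 = 24.250 W.
Ideal ⇒ P_in = P_out, so I_p = P_out/V_p = 24.250/120 = 0.202 A.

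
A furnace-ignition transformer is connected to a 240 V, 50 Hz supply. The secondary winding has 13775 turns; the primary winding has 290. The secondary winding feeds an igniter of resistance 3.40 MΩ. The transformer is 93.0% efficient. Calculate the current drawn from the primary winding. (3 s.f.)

I_p ≈ 0.171 A

V_s = 240 × 13775/290 = 11400 V.
I_s = V_s/R = 11400/(3.40×10^6) = 0.0033529 A.
P_out = V_s I_s = 11400 × 0.0033529 = 38.224 W.
P_in = P_out/η = 38.224/0.930 = 41.101 W.
I_p = P_in/V_p = 41.101/240 = 0.171 A.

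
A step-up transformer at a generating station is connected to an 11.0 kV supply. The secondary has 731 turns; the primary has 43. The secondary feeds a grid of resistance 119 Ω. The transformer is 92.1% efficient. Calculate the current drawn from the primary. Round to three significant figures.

V_s = 11000 × 731/43 = 187000 V.
I_s = V_s/R = 187000/119 = 1571.4 A.
P_out = V_s I_s = 187000 × 1571.4 = 2.9386×10^8 W.
P_in = P_out/η = 2.9386×10^8/0.921 = 3.1906×10^8 W.
I_p = P_in/V_p = 3.1906×10^8/11000 = 29000 A.

I_p ≈ 29000 A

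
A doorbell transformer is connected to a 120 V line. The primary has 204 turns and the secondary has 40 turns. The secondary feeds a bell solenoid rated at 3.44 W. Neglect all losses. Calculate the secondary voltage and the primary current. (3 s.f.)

V_s = V_p × N_s/N_p = 120 × 40/204 = 23.529 V.
I_s = P/V_s = 3.44/23.529 = 0.14620 A.
I_p = I_s × N_s/N_p = 0.14620 × 40/204 = 0.0287 A.

V_s ≈ 23.5 V, I_p ≈ 0.0287 A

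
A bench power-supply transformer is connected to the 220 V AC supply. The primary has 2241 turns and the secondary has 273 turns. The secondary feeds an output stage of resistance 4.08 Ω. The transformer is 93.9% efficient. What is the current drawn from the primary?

I_p ≈ 0.852 A

V_s = 220 × 273/2241 = 26.801 V.
I_s = V_s/R = 26.801/4.08 = 6.5688 A.
P_out = V_s I_s = 26.801 × 6.5688 = 176.05 W.
P_in = P_out/η = 176.05/0.939 = 187.48 W.
I_p = P_in/V_p = 187.48/220 = 0.852 A.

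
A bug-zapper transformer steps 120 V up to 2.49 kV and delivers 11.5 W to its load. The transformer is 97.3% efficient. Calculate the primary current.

P_in = P_out/η = 11.5/0.973 = 11.819 W.
I_p = P_in/V_p = 11.819/120 = 0.0985 A.

I_p ≈ 0.0985 A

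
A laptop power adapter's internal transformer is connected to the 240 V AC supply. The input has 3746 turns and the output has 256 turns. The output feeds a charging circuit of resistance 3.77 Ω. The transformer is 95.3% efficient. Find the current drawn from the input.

V_out = 240 × 256/3746 = 16.401 V.
I_out = V_out/R = 16.401/3.77 = 4.3505 A.
P_out = V_out I_out = 16.401 × 4.3505 = 71.355 W.
P_in = P_out/η = 71.355/0.953 = 74.874 W.
I_in = P_in/V_in = 74.874/240 = 0.312 A.

I_in ≈ 0.312 A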